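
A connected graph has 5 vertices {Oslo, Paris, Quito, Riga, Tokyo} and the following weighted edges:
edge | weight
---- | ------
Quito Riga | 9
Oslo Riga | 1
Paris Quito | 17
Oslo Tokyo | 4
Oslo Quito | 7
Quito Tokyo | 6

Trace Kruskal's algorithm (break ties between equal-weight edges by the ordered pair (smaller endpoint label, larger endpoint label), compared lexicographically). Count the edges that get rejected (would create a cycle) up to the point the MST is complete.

2

Kruskal's algorithm — process edges by increasing weight (ties by edge label):
Oslo Riga (1): add — endpoints in different components.
Oslo Tokyo (4): add — endpoints in different components.
Quito Tokyo (6): add — endpoints in different components.
Oslo Quito (7): skip — Quito and Oslo already connected.
Quito Riga (9): skip — Riga and Quito already connected.
Paris Quito (17): add — endpoints in different components.
Edges rejected before the tree was complete: 2.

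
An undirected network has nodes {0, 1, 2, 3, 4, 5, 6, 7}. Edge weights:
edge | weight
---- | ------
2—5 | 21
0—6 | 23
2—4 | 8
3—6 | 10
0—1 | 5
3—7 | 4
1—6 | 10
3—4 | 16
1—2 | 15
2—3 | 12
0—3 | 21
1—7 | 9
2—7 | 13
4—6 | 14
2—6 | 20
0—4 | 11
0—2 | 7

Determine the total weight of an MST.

64

Prim's algorithm from 3:
Step 1: cheapest edge leaving the tree is 3—7 (4); add 7.
Step 2: cheapest edge leaving the tree is 1—7 (9); add 1.
Step 3: cheapest edge leaving the tree is 0—1 (5); add 0.
Step 4: cheapest edge leaving the tree is 0—2 (7); add 2.
Step 5: cheapest edge leaving the tree is 2—4 (8); add 4.
Step 6: cheapest edge leaving the tree is 1—6 (10); add 6.
Step 7: cheapest edge leaving the tree is 2—5 (21); add 5.
MST edges: 3—7, 1—7, 0—1, 0—2, 2—4, 1—6, 2—5; total weight 4+9+5+7+8+10+21 = 64.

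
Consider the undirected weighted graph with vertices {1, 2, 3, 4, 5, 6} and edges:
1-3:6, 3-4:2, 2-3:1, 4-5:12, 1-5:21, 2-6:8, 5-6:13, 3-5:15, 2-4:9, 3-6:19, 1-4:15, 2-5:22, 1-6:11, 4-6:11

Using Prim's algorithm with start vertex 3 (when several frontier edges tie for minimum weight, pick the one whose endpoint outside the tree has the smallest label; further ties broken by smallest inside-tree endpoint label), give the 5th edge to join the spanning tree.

Prim, starting at 3.
Step 1: cheapest edge leaving the tree is 2-3 (1); add 2.
Step 2: cheapest edge leaving the tree is 3-4 (2); add 4.
Step 3: cheapest edge leaving the tree is 1-3 (6); add 1.
Step 4: cheapest edge leaving the tree is 2-6 (8); add 6.
Step 5: cheapest edge leaving the tree is 4-5 (12); add 5.
The 5th edge added is 4-5.

4-5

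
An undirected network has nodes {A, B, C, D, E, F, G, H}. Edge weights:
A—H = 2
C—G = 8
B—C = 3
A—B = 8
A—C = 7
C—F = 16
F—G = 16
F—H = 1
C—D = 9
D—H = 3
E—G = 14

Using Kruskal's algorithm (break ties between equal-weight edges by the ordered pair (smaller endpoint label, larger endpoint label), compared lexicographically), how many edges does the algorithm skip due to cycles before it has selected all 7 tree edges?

2

Sort edges by weight, then run Kruskal:
F—H (1): add — endpoints in different components.
A—H (2): add — endpoints in different components.
B—C (3): add — endpoints in different components.
D—H (3): add — endpoints in different components.
A—C (7): add — endpoints in different components.
A—B (8): skip — A and B already connected.
C—G (8): add — endpoints in different components.
C—D (9): skip — C and D already connected.
E—G (14): add — endpoints in different components.
Edges rejected before the tree was complete: 2.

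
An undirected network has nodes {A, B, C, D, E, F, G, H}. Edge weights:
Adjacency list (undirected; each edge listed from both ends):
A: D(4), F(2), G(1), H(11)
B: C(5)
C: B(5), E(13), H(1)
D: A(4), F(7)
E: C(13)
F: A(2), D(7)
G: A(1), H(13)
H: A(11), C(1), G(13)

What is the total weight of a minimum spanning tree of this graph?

Prim, starting at B.
Step 1: frontier [B C 5] → take B C (5); add C.
Step 2: frontier [C H 1, C E 13] → take C H (1); add H.
Step 3: frontier [C E 13, A H 11, G H 13] → take A H (11); add A.
Step 4: frontier [A G 1, A F 2, A D 4, C E 13, G H 13] → take A G (1); add G.
Step 5: frontier [A F 2, A D 4, C E 13] → take A F (2); add F.
Step 6: frontier [A D 4, C E 13, D F 7] → take A D (4); add D.
Step 7: frontier [C E 13] → take C E (13); add E.
MST edges: B C, C H, A H, A G, A F, A D, C E; total weight 5+1+11+1+2+4+13 = 37.

37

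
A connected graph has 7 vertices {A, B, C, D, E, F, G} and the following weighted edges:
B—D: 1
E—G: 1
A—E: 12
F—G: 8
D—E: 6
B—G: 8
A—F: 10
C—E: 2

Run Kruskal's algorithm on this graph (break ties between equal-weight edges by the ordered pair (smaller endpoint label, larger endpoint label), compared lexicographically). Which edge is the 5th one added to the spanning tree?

F-G

Kruskal's algorithm — process edges by increasing weight (ties by edge label):
B—D (1): add. Components now {A} {B,D} {C} {E} {F} {G}
E—G (1): add. Components now {A} {B,D} {C} {E,G} {F}
C—E (2): add. Components now {A} {B,D} {C,E,G} {F}
D—E (6): add. Components now {A} {B,C,D,E,G} {F}
B—G (8): skip — B and G already connected.
F—G (8): add. Components now {A} {B,C,D,E,F,G}
A—F (10): add. Components now {A,B,C,D,E,F,G}
The 5th edge added is F—G.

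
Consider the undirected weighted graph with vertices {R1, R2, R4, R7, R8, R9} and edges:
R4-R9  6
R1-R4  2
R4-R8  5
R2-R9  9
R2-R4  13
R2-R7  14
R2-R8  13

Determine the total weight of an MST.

Sort edges by weight, then run Kruskal:
R1-R4 (2): add — endpoints in different components.
R4-R8 (5): add — endpoints in different components.
R4-R9 (6): add — endpoints in different components.
R2-R9 (9): add — endpoints in different components.
R2-R4 (13): skip — R2 and R4 already connected.
R2-R8 (13): skip — R8 and R2 already connected.
R2-R7 (14): add — endpoints in different components.
MST edges: R1-R4, R4-R8, R4-R9, R2-R9, R2-R7; total weight 2+5+6+9+14 = 36.

36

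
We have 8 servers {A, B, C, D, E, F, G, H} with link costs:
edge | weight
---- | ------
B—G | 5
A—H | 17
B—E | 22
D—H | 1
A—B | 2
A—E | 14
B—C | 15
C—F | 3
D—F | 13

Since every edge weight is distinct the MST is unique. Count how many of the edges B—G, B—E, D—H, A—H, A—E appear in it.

Sort edges by weight, then run Kruskal:
D—H (1): add — endpoints in different components.
A—B (2): add — endpoints in different components.
C—F (3): add — endpoints in different components.
B—G (5): add — endpoints in different components.
D—F (13): add — endpoints in different components.
A—E (14): add — endpoints in different components.
B—C (15): add — endpoints in different components.
MST edge set: {D—H, A—B, C—F, B—G, D—F, A—E, B—C}.
Of the listed edges, {B—G, D—H, A—E} are in the MST → 3.

3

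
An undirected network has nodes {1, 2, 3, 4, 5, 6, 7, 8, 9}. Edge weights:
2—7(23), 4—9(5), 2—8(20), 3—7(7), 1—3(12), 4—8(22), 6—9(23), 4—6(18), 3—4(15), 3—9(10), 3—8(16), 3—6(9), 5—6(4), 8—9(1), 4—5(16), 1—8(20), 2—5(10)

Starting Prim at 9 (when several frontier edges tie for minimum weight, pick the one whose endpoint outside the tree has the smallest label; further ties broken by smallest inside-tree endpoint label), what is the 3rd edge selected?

Prim, starting at 9.
Step 1: cheapest edge leaving the tree is 8—9 (1); add 8.
Step 2: cheapest edge leaving the tree is 4—9 (5); add 4.
Step 3: cheapest edge leaving the tree is 3—9 (10); add 3.
Step 4: cheapest edge leaving the tree is 3—7 (7); add 7.
Step 5: cheapest edge leaving the tree is 3—6 (9); add 6.
Step 6: cheapest edge leaving the tree is 5—6 (4); add 5.
Step 7: cheapest edge leaving the tree is 2—5 (10); add 2.
Step 8: cheapest edge leaving the tree is 1—3 (12); add 1.
The 3rd edge added is 3—9.

3-9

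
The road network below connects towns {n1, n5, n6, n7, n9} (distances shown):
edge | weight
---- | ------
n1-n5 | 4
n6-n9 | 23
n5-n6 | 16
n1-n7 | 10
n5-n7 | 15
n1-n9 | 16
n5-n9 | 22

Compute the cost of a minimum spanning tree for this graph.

Grow the tree from n1 using Prim:
Step 1: cheapest edge leaving the tree is n1-n5 (4); add n5.
Step 2: cheapest edge leaving the tree is n1-n7 (10); add n7.
Step 3: cheapest edge leaving the tree is n5-n6 (16); add n6.
Step 4: cheapest edge leaving the tree is n1-n9 (16); add n9.
MST edges: n1-n5, n1-n7, n5-n6, n1-n9; total weight 4+10+16+16 = 46.

46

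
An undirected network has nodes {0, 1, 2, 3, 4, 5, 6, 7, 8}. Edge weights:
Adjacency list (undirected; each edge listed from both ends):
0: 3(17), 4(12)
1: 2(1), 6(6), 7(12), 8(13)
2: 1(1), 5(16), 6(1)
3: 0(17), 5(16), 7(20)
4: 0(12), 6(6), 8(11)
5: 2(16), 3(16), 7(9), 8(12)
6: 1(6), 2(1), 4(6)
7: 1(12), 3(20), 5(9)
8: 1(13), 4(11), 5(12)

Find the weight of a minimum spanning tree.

68

Grow the tree from 4 using Prim:
Step 1: frontier [4—6 6, 4—8 11, 0—4 12] → take 4—6 (6); add 6.
Step 2: frontier [4—8 11, 0—4 12, 2—6 1, 1—6 6] → take 2—6 (1); add 2.
Step 3: frontier [1—2 1, 2—5 16, 4—8 11, 0—4 12, 1—6 6] → take 1—2 (1); add 1.
Step 4: frontier [1—7 12, 1—8 13, 2—5 16, 4—8 11, 0—4 12] → take 4—8 (11); add 8.
Step 5: frontier [1—7 12, 2—5 16, 0—4 12, 5—8 12] → take 0—4 (12); add 0.
Step 6: frontier [0—3 17, 1—7 12, 2—5 16, 5—8 12] → take 5—8 (12); add 5.
Step 7: frontier [0—3 17, 1—7 12, 5—7 9, 3—5 16] → take 5—7 (9); add 7.
Step 8: frontier [0—3 17, 3—5 16, 3—7 20] → take 3—5 (16); add 3.
MST edges: 4—6, 2—6, 1—2, 4—8, 0—4, 5—8, 5—7, 3—5; total weight 6+1+1+11+12+12+9+16 = 68.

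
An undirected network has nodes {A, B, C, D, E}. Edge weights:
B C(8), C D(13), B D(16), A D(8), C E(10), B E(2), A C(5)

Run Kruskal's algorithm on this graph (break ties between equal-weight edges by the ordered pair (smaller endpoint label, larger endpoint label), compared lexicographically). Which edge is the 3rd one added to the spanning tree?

A-D

Kruskal: consider edges lightest-first.
B E (2): add. Components now {A} {B,E} {C} {D}
A C (5): add. Components now {A,C} {B,E} {D}
A D (8): add. Components now {A,C,D} {B,E}
B C (8): add. Components now {A,B,C,D,E}
The 3rd edge added is A D.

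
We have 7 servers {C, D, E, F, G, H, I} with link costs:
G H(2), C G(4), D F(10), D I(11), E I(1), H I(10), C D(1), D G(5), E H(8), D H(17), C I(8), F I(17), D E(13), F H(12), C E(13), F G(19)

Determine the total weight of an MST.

Grow the tree from G using Prim:
Step 1: cheapest edge leaving the tree is G H (2); add H.
Step 2: cheapest edge leaving the tree is C G (4); add C.
Step 3: cheapest edge leaving the tree is C D (1); add D.
Step 4: cheapest edge leaving the tree is E H (8); add E.
Step 5: cheapest edge leaving the tree is E I (1); add I.
Step 6: cheapest edge leaving the tree is D F (10); add F.
MST edges: G H, C G, C D, E H, E I, D F; total weight 2+4+1+8+1+10 = 26.

26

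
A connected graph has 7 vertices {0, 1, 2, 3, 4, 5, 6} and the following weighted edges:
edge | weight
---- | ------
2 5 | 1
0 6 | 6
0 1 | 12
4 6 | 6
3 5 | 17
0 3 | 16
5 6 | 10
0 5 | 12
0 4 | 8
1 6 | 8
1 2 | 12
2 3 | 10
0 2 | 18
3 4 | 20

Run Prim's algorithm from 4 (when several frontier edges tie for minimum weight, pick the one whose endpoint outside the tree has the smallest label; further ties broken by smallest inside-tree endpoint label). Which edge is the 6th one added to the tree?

2-3

Grow the tree from 4 using Prim:
Step 1: frontier [4 6 6, 0 4 8, 3 4 20] → take 4 6 (6); add 6.
Step 2: frontier [0 4 8, 3 4 20, 0 6 6, 1 6 8, 5 6 10] → take 0 6 (6); add 0.
Step 3: frontier [0 1 12, 0 5 12, 0 3 16, 0 2 18, 3 4 20, 1 6 8, 5 6 10] → take 1 6 (8); add 1.
Step 4: frontier [0 5 12, 0 3 16, 0 2 18, 1 2 12, 3 4 20, 5 6 10] → take 5 6 (10); add 5.
Step 5: frontier [0 3 16, 0 2 18, 1 2 12, 3 4 20, 2 5 1, 3 5 17] → take 2 5 (1); add 2.
Step 6: frontier [0 3 16, 2 3 10, 3 4 20, 3 5 17] → take 2 3 (10); add 3.
The 6th edge added is 2 3.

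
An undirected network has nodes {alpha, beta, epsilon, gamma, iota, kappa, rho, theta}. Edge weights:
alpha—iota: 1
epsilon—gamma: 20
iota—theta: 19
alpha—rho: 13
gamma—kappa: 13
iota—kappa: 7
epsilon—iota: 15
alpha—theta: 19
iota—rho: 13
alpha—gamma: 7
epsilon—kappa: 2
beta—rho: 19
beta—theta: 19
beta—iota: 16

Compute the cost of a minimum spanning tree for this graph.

Prim's algorithm from kappa:
Step 1: frontier [epsilon—kappa 2, iota—kappa 7, gamma—kappa 13] → take epsilon—kappa (2); add epsilon.
Step 2: frontier [epsilon—iota 15, epsilon—gamma 20, iota—kappa 7, gamma—kappa 13] → take iota—kappa (7); add iota.
Step 3: frontier [epsilon—gamma 20, alpha—iota 1, iota—rho 13, beta—iota 16, iota—theta 19, gamma—kappa 13] → take alpha—iota (1); add alpha.
Step 4: frontier [alpha—gamma 7, alpha—rho 13, alpha—theta 19, epsilon—gamma 20, iota—rho 13, beta—iota 16, iota—theta 19, gamma—kappa 13] → take alpha—gamma (7); add gamma.
Step 5: frontier [alpha—rho 13, alpha—theta 19, iota—rho 13, beta—iota 16, iota—theta 19] → take alpha—rho (13); add rho.
Step 6: frontier [alpha—theta 19, beta—iota 16, iota—theta 19, beta—rho 19] → take beta—iota (16); add beta.
Step 7: frontier [alpha—theta 19, beta—theta 19, iota—theta 19] → take alpha—theta (19); add theta.
MST edges: epsilon—kappa, iota—kappa, alpha—iota, alpha—gamma, alpha—rho, beta—iota, alpha—theta; total weight 2+7+1+7+13+16+19 = 65.

65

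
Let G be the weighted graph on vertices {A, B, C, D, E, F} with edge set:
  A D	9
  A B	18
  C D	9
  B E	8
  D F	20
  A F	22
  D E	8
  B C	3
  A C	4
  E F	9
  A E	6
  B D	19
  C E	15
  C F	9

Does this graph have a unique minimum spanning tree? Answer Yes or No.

No

Kruskal's algorithm — process edges by increasing weight (ties by edge label):
B C (3): add. Components now {A} {B,C} {D} {E} {F}
A C (4): add. Components now {A,B,C} {D} {E} {F}
A E (6): add. Components now {A,B,C,E} {D} {F}
B E (8): skip — B and E already connected.
D E (8): add. Components now {A,B,C,D,E} {F}
A D (9): skip — A and D already connected.
C D (9): skip — C and D already connected.
C F (9): add. Components now {A,B,C,D,E,F}
Non-tree edge E F has weight 9, equal to the heaviest edge on its tree cycle — swapping gives another MST of the same weight. Not unique.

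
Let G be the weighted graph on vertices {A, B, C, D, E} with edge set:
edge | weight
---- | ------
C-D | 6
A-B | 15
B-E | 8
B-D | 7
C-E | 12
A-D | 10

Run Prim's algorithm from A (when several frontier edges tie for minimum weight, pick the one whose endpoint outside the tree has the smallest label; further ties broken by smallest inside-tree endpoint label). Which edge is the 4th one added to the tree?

B-E

Prim's algorithm from A:
Step 1: frontier [A-D 10, A-B 15] → take A-D (10); add D.
Step 2: frontier [A-B 15, C-D 6, B-D 7] → take C-D (6); add C.
Step 3: frontier [A-B 15, C-E 12, B-D 7] → take B-D (7); add B.
Step 4: frontier [B-E 8, C-E 12] → take B-E (8); add E.
The 4th edge added is B-E.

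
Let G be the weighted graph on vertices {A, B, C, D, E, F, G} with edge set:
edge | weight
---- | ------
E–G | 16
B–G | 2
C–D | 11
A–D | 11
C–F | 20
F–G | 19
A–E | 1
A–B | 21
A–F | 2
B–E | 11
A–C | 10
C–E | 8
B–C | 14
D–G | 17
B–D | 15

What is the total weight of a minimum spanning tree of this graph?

Kruskal's algorithm — process edges by increasing weight (ties by edge label):
A–E (1): add. Components now {A,E} {B} {C} {D} {F} {G}
A–F (2): add. Components now {A,E,F} {B} {C} {D} {G}
B–G (2): add. Components now {A,E,F} {B,G} {C} {D}
C–E (8): add. Components now {A,C,E,F} {B,G} {D}
A–C (10): skip — A and C already connected.
A–D (11): add. Components now {A,C,D,E,F} {B,G}
B–E (11): add. Components now {A,B,C,D,E,F,G}
MST edges: A–E, A–F, B–G, C–E, A–D, B–E; total weight 1+2+2+8+11+11 = 35.

35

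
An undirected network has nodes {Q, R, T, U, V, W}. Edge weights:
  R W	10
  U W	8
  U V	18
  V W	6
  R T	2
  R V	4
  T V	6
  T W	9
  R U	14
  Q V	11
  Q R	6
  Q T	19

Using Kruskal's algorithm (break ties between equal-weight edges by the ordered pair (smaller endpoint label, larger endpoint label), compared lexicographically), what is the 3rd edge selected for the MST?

Q-R

Kruskal's algorithm — process edges by increasing weight (ties by edge label):
R T (2): add. Components now {V} {Q} {U} {R,T} {W}
R V (4): add. Components now {R,T,V} {Q} {U} {W}
Q R (6): add. Components now {Q,R,T,V} {U} {W}
T V (6): skip — V and T already connected.
V W (6): add. Components now {Q,R,T,V,W} {U}
U W (8): add. Components now {Q,R,T,U,V,W}
The 3rd edge added is Q R.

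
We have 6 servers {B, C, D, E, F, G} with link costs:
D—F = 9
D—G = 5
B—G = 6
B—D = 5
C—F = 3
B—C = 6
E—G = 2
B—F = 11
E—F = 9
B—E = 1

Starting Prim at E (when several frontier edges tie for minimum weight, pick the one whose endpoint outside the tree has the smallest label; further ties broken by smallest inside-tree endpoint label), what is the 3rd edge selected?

Prim's algorithm from E:
Step 1: frontier [B—E 1, E—G 2, E—F 9] → take B—E (1); add B.
Step 2: frontier [B—D 5, B—C 6, B—G 6, B—F 11, E—G 2, E—F 9] → take E—G (2); add G.
Step 3: frontier [B—D 5, B—C 6, B—F 11, E—F 9, D—G 5] → take B—D (5); add D.
Step 4: frontier [B—C 6, B—F 11, D—F 9, E—F 9] → take B—C (6); add C.
Step 5: frontier [B—F 11, C—F 3, D—F 9, E—F 9] → take C—F (3); add F.
The 3rd edge added is B—D.

B-D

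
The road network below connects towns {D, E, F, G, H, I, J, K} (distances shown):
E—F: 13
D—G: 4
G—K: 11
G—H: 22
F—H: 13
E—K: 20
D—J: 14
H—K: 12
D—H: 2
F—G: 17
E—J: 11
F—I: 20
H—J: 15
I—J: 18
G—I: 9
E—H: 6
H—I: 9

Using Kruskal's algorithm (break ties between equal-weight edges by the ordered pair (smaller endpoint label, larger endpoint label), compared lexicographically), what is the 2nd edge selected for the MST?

Sort edges by weight, then run Kruskal:
D—H (2): add — endpoints in different components.
D—G (4): add — endpoints in different components.
E—H (6): add — endpoints in different components.
G—I (9): add — endpoints in different components.
H—I (9): skip — H and I already connected.
E—J (11): add — endpoints in different components.
G—K (11): add — endpoints in different components.
H—K (12): skip — H and K already connected.
E—F (13): add — endpoints in different components.
The 2nd edge added is D—G.

D-G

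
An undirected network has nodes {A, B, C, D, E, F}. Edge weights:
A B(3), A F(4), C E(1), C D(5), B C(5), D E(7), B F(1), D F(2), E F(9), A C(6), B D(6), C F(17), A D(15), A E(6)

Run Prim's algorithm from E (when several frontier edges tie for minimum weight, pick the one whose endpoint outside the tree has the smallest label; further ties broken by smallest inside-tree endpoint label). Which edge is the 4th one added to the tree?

D-F

Prim's algorithm from E:
Step 1: cheapest edge leaving the tree is C E (1); add C.
Step 2: cheapest edge leaving the tree is B C (5); add B.
Step 3: cheapest edge leaving the tree is B F (1); add F.
Step 4: cheapest edge leaving the tree is D F (2); add D.
Step 5: cheapest edge leaving the tree is A B (3); add A.
The 4th edge added is D F.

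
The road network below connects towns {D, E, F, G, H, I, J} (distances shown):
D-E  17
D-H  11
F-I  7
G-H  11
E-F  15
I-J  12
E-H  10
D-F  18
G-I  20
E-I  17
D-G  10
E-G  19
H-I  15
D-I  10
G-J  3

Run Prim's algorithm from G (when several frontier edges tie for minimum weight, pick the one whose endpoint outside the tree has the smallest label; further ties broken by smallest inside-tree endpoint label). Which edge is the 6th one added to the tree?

Prim, starting at G.
Step 1: cheapest edge leaving the tree is G-J (3); add J.
Step 2: cheapest edge leaving the tree is D-G (10); add D.
Step 3: cheapest edge leaving the tree is D-I (10); add I.
Step 4: cheapest edge leaving the tree is F-I (7); add F.
Step 5: cheapest edge leaving the tree is D-H (11); add H.
Step 6: cheapest edge leaving the tree is E-H (10); add E.
The 6th edge added is E-H.

E-H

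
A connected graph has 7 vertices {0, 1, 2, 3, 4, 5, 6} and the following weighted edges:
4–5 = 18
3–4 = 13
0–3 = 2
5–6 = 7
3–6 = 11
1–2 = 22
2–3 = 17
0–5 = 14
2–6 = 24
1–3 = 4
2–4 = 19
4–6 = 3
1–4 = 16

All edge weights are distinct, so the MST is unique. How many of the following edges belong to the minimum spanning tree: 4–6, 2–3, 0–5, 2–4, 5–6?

3

Kruskal's algorithm — process edges by increasing weight (ties by edge label):
0–3 (2): add. Components now {0,3} {1} {2} {4} {5} {6}
4–6 (3): add. Components now {0,3} {1} {2} {4,6} {5}
1–3 (4): add. Components now {0,1,3} {2} {4,6} {5}
5–6 (7): add. Components now {0,1,3} {2} {4,5,6}
3–6 (11): add. Components now {0,1,3,4,5,6} {2}
3–4 (13): skip — 3 and 4 already connected.
0–5 (14): skip — 0 and 5 already connected.
1–4 (16): skip — 1 and 4 already connected.
2–3 (17): add. Components now {0,1,2,3,4,5,6}
MST edge set: {0–3, 4–6, 1–3, 5–6, 3–6, 2–3}.
Of the listed edges, {4–6, 2–3, 5–6} are in the MST → 3.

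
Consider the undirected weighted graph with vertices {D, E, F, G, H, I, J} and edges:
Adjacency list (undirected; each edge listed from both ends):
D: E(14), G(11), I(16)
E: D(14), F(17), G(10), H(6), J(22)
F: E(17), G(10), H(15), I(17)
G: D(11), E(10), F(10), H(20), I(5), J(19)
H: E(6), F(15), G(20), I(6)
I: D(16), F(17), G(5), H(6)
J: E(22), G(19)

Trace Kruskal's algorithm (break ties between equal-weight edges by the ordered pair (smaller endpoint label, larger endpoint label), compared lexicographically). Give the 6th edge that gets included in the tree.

G-J

Kruskal: consider edges lightest-first.
G-I (5): add — endpoints in different components.
E-H (6): add — endpoints in different components.
H-I (6): add — endpoints in different components.
E-G (10): skip — E and G already connected.
F-G (10): add — endpoints in different components.
D-G (11): add — endpoints in different components.
D-E (14): skip — D and E already connected.
F-H (15): skip — F and H already connected.
D-I (16): skip — D and I already connected.
E-F (17): skip — E and F already connected.
F-I (17): skip — F and I already connected.
G-J (19): add — endpoints in different components.
The 6th edge added is G-J.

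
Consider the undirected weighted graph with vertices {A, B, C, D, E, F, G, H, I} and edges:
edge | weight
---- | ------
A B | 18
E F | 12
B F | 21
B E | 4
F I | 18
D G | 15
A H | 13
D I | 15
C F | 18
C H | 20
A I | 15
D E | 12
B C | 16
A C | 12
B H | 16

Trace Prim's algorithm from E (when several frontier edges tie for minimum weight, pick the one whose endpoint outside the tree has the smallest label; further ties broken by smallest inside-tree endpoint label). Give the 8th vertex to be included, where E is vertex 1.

Prim's algorithm from E:
Step 1: cheapest edge leaving the tree is B E (4); add B.
Step 2: cheapest edge leaving the tree is D E (12); add D.
Step 3: cheapest edge leaving the tree is E F (12); add F.
Step 4: cheapest edge leaving the tree is D G (15); add G.
Step 5: cheapest edge leaving the tree is D I (15); add I.
Step 6: cheapest edge leaving the tree is A I (15); add A.
Step 7: cheapest edge leaving the tree is A C (12); add C.
Step 8: cheapest edge leaving the tree is A H (13); add H.
Vertex order: E, B, D, F, G, I, A, C, H. The 8th vertex is C.

C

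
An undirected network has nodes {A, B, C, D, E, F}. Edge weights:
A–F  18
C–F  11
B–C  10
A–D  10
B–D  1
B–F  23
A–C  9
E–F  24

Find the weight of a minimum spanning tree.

Kruskal's algorithm — process edges by increasing weight (ties by edge label):
B–D (1): add — endpoints in different components.
A–C (9): add — endpoints in different components.
A–D (10): add — endpoints in different components.
B–C (10): skip — B and C already connected.
C–F (11): add — endpoints in different components.
A–F (18): skip — A and F already connected.
B–F (23): skip — B and F already connected.
E–F (24): add — endpoints in different components.
MST edges: B–D, A–C, A–D, C–F, E–F; total weight 1+9+10+11+24 = 55.

55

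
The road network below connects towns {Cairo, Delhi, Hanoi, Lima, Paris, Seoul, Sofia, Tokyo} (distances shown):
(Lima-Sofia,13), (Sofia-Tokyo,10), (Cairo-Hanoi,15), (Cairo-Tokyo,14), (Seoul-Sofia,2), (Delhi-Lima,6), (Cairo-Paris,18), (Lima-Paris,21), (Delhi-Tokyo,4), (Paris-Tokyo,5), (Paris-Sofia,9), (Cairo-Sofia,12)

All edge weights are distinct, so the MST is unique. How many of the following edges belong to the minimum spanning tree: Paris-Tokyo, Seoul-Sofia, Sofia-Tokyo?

2

Sort edges by weight, then run Kruskal:
Seoul-Sofia (2): add — endpoints in different components.
Delhi-Tokyo (4): add — endpoints in different components.
Paris-Tokyo (5): add — endpoints in different components.
Delhi-Lima (6): add — endpoints in different components.
Paris-Sofia (9): add — endpoints in different components.
Sofia-Tokyo (10): skip — Tokyo and Sofia already connected.
Cairo-Sofia (12): add — endpoints in different components.
Lima-Sofia (13): skip — Lima and Sofia already connected.
Cairo-Tokyo (14): skip — Cairo and Tokyo already connected.
Cairo-Hanoi (15): add — endpoints in different components.
MST edge set: {Seoul-Sofia, Delhi-Tokyo, Paris-Tokyo, Delhi-Lima, Paris-Sofia, Cairo-Sofia, Cairo-Hanoi}.
Of the listed edges, {Paris-Tokyo, Seoul-Sofia} are in the MST → 2.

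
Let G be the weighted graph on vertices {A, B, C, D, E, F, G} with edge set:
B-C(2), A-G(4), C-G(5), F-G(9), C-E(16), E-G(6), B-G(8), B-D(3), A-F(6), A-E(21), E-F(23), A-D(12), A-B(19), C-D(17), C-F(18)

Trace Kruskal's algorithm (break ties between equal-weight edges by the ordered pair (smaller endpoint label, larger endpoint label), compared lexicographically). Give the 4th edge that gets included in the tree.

Kruskal's algorithm — process edges by increasing weight (ties by edge label):
B-C (2): add — endpoints in different components.
B-D (3): add — endpoints in different components.
A-G (4): add — endpoints in different components.
C-G (5): add — endpoints in different components.
A-F (6): add — endpoints in different components.
E-G (6): add — endpoints in different components.
The 4th edge added is C-G.

C-G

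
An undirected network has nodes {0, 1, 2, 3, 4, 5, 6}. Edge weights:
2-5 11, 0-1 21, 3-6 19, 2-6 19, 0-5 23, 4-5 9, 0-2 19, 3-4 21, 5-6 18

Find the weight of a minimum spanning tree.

97

Kruskal's algorithm — process edges by increasing weight (ties by edge label):
4-5 (9): add. Components now {0} {1} {2} {3} {4,5} {6}
2-5 (11): add. Components now {0} {1} {2,4,5} {3} {6}
5-6 (18): add. Components now {0} {1} {2,4,5,6} {3}
0-2 (19): add. Components now {0,2,4,5,6} {1} {3}
2-6 (19): skip — 2 and 6 already connected.
3-6 (19): add. Components now {0,2,3,4,5,6} {1}
0-1 (21): add. Components now {0,1,2,3,4,5,6}
MST edges: 4-5, 2-5, 5-6, 0-2, 3-6, 0-1; total weight 9+11+18+19+19+21 = 97.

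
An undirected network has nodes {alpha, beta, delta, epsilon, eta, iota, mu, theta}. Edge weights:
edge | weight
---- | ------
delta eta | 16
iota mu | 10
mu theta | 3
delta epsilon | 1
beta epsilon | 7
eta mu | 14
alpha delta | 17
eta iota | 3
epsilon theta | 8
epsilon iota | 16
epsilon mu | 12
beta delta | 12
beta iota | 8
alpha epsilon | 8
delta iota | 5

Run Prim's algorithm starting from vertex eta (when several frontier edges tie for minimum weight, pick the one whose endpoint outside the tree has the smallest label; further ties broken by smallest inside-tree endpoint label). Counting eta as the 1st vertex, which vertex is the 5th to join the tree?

Prim's algorithm from eta:
Step 1: cheapest edge leaving the tree is eta iota (3); add iota.
Step 2: cheapest edge leaving the tree is delta iota (5); add delta.
Step 3: cheapest edge leaving the tree is delta epsilon (1); add epsilon.
Step 4: cheapest edge leaving the tree is beta epsilon (7); add beta.
Step 5: cheapest edge leaving the tree is alpha epsilon (8); add alpha.
Step 6: cheapest edge leaving the tree is epsilon theta (8); add theta.
Step 7: cheapest edge leaving the tree is mu theta (3); add mu.
Vertex order: eta, iota, delta, epsilon, beta, alpha, theta, mu. The 5th vertex is beta.

beta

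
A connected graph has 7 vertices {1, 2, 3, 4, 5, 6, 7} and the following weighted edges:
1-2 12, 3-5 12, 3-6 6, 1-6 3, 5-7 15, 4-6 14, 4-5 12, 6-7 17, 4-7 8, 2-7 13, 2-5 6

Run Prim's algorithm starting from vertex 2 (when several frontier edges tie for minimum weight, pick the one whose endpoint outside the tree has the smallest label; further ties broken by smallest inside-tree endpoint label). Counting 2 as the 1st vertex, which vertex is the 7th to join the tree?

7

Prim, starting at 2.
Step 1: frontier [2-5 6, 1-2 12, 2-7 13] → take 2-5 (6); add 5.
Step 2: frontier [1-2 12, 2-7 13, 3-5 12, 4-5 12, 5-7 15] → take 1-2 (12); add 1.
Step 3: frontier [1-6 3, 2-7 13, 3-5 12, 4-5 12, 5-7 15] → take 1-6 (3); add 6.
Step 4: frontier [2-7 13, 3-5 12, 4-5 12, 5-7 15, 3-6 6, 4-6 14, 6-7 17] → take 3-6 (6); add 3.
Step 5: frontier [2-7 13, 4-5 12, 5-7 15, 4-6 14, 6-7 17] → take 4-5 (12); add 4.
Step 6: frontier [2-7 13, 4-7 8, 5-7 15, 6-7 17] → take 4-7 (8); add 7.
Vertex order: 2, 5, 1, 6, 3, 4, 7. The 7th vertex is 7.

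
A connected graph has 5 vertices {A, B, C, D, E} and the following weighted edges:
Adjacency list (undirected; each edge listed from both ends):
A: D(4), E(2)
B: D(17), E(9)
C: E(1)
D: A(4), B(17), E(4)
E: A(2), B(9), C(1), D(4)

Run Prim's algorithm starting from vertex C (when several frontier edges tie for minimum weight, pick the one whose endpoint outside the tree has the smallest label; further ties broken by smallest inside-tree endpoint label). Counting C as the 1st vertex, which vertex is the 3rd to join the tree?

A

Grow the tree from C using Prim:
Step 1: cheapest edge leaving the tree is C—E (1); add E.
Step 2: cheapest edge leaving the tree is A—E (2); add A.
Step 3: cheapest edge leaving the tree is A—D (4); add D.
Step 4: cheapest edge leaving the tree is B—E (9); add B.
Vertex order: C, E, A, D, B. The 3rd vertex is A.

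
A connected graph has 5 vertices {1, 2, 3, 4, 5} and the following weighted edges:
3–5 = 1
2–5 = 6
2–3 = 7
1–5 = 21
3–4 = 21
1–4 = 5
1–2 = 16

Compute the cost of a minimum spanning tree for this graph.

Sort edges by weight, then run Kruskal:
3–5 (1): add. Components now {1} {2} {3,5} {4}
1–4 (5): add. Components now {1,4} {2} {3,5}
2–5 (6): add. Components now {1,4} {2,3,5}
2–3 (7): skip — 2 and 3 already connected.
1–2 (16): add. Components now {1,2,3,4,5}
MST edges: 3–5, 1–4, 2–5, 1–2; total weight 1+5+6+16 = 28.

28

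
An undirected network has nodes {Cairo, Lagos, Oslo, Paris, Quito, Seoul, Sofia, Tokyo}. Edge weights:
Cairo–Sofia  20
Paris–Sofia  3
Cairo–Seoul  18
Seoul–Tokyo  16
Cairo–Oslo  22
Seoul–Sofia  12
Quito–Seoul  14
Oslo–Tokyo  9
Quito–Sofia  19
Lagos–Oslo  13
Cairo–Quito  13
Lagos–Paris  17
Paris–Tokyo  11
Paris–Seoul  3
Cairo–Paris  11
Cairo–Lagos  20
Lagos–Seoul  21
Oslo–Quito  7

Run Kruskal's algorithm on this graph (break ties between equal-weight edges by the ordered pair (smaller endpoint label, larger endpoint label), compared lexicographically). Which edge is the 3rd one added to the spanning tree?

Oslo-Quito

Kruskal's algorithm — process edges by increasing weight (ties by edge label):
Paris–Seoul (3): add — endpoints in different components.
Paris–Sofia (3): add — endpoints in different components.
Oslo–Quito (7): add — endpoints in different components.
Oslo–Tokyo (9): add — endpoints in different components.
Cairo–Paris (11): add — endpoints in different components.
Paris–Tokyo (11): add — endpoints in different components.
Seoul–Sofia (12): skip — Seoul and Sofia already connected.
Cairo–Quito (13): skip — Quito and Cairo already connected.
Lagos–Oslo (13): add — endpoints in different components.
The 3rd edge added is Oslo–Quito.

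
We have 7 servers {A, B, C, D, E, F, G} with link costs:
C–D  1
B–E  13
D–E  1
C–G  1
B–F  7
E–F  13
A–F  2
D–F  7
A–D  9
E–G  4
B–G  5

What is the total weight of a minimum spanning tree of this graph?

Prim's algorithm from D:
Step 1: cheapest edge leaving the tree is C–D (1); add C.
Step 2: cheapest edge leaving the tree is D–E (1); add E.
Step 3: cheapest edge leaving the tree is C–G (1); add G.
Step 4: cheapest edge leaving the tree is B–G (5); add B.
Step 5: cheapest edge leaving the tree is B–F (7); add F.
Step 6: cheapest edge leaving the tree is A–F (2); add A.
MST edges: C–D, D–E, C–G, B–G, B–F, A–F; total weight 1+1+1+5+7+2 = 17.

17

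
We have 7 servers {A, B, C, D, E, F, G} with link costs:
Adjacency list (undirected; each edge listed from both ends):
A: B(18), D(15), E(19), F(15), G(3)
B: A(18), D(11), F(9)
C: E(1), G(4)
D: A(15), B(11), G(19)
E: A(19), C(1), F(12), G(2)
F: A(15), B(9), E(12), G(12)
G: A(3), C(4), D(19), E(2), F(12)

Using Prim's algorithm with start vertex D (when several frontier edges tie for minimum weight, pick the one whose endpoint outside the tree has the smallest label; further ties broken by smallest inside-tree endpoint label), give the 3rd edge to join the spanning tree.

Prim's algorithm from D:
Step 1: frontier [B-D 11, A-D 15, D-G 19] → take B-D (11); add B.
Step 2: frontier [B-F 9, A-B 18, A-D 15, D-G 19] → take B-F (9); add F.
Step 3: frontier [A-B 18, A-D 15, D-G 19, E-F 12, F-G 12, A-F 15] → take E-F (12); add E.
Step 4: frontier [A-B 18, A-D 15, D-G 19, C-E 1, E-G 2, A-E 19, F-G 12, A-F 15] → take C-E (1); add C.
Step 5: frontier [A-B 18, C-G 4, A-D 15, D-G 19, E-G 2, A-E 19, F-G 12, A-F 15] → take E-G (2); add G.
Step 6: frontier [A-B 18, A-D 15, A-E 19, A-F 15, A-G 3] → take A-G (3); add A.
The 3rd edge added is E-F.

E-F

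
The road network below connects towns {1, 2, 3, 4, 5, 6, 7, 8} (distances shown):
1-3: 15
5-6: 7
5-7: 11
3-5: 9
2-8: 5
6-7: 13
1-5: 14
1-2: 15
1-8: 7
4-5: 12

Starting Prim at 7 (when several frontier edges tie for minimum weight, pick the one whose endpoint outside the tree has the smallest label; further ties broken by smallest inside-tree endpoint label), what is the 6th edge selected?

Grow the tree from 7 using Prim:
Step 1: cheapest edge leaving the tree is 5-7 (11); add 5.
Step 2: cheapest edge leaving the tree is 5-6 (7); add 6.
Step 3: cheapest edge leaving the tree is 3-5 (9); add 3.
Step 4: cheapest edge leaving the tree is 4-5 (12); add 4.
Step 5: cheapest edge leaving the tree is 1-5 (14); add 1.
Step 6: cheapest edge leaving the tree is 1-8 (7); add 8.
Step 7: cheapest edge leaving the tree is 2-8 (5); add 2.
The 6th edge added is 1-8.

1-8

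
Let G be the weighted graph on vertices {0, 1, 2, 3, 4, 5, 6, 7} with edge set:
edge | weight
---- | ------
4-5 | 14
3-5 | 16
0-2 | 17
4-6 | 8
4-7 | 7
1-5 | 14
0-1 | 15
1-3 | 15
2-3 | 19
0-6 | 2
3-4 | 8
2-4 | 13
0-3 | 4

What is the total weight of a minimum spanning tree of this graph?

Prim, starting at 0.
Step 1: frontier [0-6 2, 0-3 4, 0-1 15, 0-2 17] → take 0-6 (2); add 6.
Step 2: frontier [0-3 4, 0-1 15, 0-2 17, 4-6 8] → take 0-3 (4); add 3.
Step 3: frontier [0-1 15, 0-2 17, 3-4 8, 1-3 15, 3-5 16, 2-3 19, 4-6 8] → take 3-4 (8); add 4.
Step 4: frontier [0-1 15, 0-2 17, 1-3 15, 3-5 16, 2-3 19, 4-7 7, 2-4 13, 4-5 14] → take 4-7 (7); add 7.
Step 5: frontier [0-1 15, 0-2 17, 1-3 15, 3-5 16, 2-3 19, 2-4 13, 4-5 14] → take 2-4 (13); add 2.
Step 6: frontier [0-1 15, 1-3 15, 3-5 16, 4-5 14] → take 4-5 (14); add 5.
Step 7: frontier [0-1 15, 1-3 15, 1-5 14] → take 1-5 (14); add 1.
MST edges: 0-6, 0-3, 3-4, 4-7, 2-4, 4-5, 1-5; total weight 2+4+8+7+13+14+14 = 62.

62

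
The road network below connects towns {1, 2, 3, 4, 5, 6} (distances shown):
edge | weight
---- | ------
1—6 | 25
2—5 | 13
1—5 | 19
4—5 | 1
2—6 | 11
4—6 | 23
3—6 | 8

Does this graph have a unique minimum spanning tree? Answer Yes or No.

Yes

Sort edges by weight, then run Kruskal:
4—5 (1): add. Components now {1} {2} {3} {4,5} {6}
3—6 (8): add. Components now {1} {2} {3,6} {4,5}
2—6 (11): add. Components now {1} {2,3,6} {4,5}
2—5 (13): add. Components now {1} {2,3,4,5,6}
1—5 (19): add. Components now {1,2,3,4,5,6}
Every non-tree edge has weight strictly greater than the heaviest edge on the tree path between its endpoints, so the MST is unique.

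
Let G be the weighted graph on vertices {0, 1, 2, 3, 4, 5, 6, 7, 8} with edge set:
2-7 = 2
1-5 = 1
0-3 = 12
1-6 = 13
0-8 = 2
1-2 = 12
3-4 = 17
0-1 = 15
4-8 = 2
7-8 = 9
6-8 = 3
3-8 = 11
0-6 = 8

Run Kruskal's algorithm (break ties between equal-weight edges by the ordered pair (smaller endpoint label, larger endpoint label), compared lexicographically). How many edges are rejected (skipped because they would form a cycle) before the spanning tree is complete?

2

Sort edges by weight, then run Kruskal:
1-5 (1): add — endpoints in different components.
0-8 (2): add — endpoints in different components.
2-7 (2): add — endpoints in different components.
4-8 (2): add — endpoints in different components.
6-8 (3): add — endpoints in different components.
0-6 (8): skip — 0 and 6 already connected.
7-8 (9): add — endpoints in different components.
3-8 (11): add — endpoints in different components.
0-3 (12): skip — 0 and 3 already connected.
1-2 (12): add — endpoints in different components.
Edges rejected before the tree was complete: 2.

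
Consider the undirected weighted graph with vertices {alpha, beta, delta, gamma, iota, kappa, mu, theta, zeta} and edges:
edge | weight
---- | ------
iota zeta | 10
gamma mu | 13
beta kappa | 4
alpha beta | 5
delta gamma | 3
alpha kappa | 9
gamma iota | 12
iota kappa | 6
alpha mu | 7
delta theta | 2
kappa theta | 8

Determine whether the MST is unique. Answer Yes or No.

Yes

Kruskal's algorithm — process edges by increasing weight (ties by edge label):
delta theta (2): add — endpoints in different components.
delta gamma (3): add — endpoints in different components.
beta kappa (4): add — endpoints in different components.
alpha beta (5): add — endpoints in different components.
iota kappa (6): add — endpoints in different components.
alpha mu (7): add — endpoints in different components.
kappa theta (8): add — endpoints in different components.
alpha kappa (9): skip — alpha and kappa already connected.
iota zeta (10): add — endpoints in different components.
Every non-tree edge has weight strictly greater than the heaviest edge on the tree path between its endpoints, so the MST is unique.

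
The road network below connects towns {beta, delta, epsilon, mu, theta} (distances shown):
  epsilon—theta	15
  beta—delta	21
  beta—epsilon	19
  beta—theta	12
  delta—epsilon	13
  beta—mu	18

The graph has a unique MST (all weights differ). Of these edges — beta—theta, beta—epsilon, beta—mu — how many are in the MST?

Kruskal's algorithm — process edges by increasing weight (ties by edge label):
beta—theta (12): add. Components now {beta,theta} {mu} {epsilon} {delta}
delta—epsilon (13): add. Components now {beta,theta} {mu} {delta,epsilon}
epsilon—theta (15): add. Components now {beta,delta,epsilon,theta} {mu}
beta—mu (18): add. Components now {beta,delta,epsilon,mu,theta}
MST edge set: {beta—theta, delta—epsilon, epsilon—theta, beta—mu}.
Of the listed edges, {beta—theta, beta—mu} are in the MST → 2.

2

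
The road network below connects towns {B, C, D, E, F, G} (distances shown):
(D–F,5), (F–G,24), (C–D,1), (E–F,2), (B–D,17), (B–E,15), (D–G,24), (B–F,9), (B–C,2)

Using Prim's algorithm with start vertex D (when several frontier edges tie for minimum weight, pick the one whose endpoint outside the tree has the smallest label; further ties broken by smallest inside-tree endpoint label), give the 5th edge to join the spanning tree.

D-G

Grow the tree from D using Prim:
Step 1: cheapest edge leaving the tree is C–D (1); add C.
Step 2: cheapest edge leaving the tree is B–C (2); add B.
Step 3: cheapest edge leaving the tree is D–F (5); add F.
Step 4: cheapest edge leaving the tree is E–F (2); add E.
Step 5: cheapest edge leaving the tree is D–G (24); add G.
The 5th edge added is D–G.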